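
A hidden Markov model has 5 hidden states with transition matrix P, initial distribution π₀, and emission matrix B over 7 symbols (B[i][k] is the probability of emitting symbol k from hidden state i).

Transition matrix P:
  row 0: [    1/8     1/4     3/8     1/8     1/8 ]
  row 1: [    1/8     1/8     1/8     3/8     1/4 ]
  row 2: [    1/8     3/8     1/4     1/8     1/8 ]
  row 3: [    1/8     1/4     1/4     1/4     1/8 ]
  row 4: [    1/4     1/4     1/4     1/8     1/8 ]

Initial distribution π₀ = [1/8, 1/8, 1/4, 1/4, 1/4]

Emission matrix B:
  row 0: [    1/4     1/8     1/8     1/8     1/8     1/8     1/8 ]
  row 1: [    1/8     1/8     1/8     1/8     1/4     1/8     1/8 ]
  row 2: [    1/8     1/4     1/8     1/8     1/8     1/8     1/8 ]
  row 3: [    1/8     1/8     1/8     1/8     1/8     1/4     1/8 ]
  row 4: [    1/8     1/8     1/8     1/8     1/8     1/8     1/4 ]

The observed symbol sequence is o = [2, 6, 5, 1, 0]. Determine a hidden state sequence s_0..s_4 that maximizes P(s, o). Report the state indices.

t=0: δ = [1.562e-02, 1.562e-02, 3.125e-02, 3.125e-02, 3.125e-02]  (obs o_0=2)
t=1: δ = [9.766e-04, 1.465e-03, 9.766e-04, 9.766e-04, 9.766e-04]  ψ = [4, 2, 2, 3, 1]  (obs o_1=6)
t=2: δ = [3.052e-05, 4.578e-05, 4.578e-05, 1.373e-04, 4.578e-05]  ψ = [4, 2, 0, 1, 1]  (obs o_2=5)
t=3: δ = [2.146e-06, 4.292e-06, 8.583e-06, 4.292e-06, 2.146e-06]  ψ = [3, 3, 3, 3, 3]  (obs o_3=1)
t=4: δ = [2.682e-07, 4.023e-07, 2.682e-07, 2.012e-07, 1.341e-07]  ψ = [2, 2, 2, 1, 1]  (obs o_4=0)
backtrack: best end state = 1; path = [2, 1, 3, 2, 1]

path = [2, 1, 3, 2, 1]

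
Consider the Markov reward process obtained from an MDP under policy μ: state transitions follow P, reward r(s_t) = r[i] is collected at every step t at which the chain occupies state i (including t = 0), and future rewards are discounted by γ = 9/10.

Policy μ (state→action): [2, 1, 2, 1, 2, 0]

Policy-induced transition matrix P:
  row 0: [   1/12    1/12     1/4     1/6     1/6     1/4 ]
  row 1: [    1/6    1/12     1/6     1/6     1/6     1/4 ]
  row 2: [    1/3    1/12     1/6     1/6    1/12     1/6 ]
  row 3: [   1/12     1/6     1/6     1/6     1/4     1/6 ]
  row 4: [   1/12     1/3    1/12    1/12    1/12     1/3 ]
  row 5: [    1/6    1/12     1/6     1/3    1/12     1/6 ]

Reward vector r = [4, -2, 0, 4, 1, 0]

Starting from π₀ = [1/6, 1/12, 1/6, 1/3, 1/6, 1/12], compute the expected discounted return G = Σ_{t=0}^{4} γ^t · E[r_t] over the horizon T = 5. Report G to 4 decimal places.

t=0: π = [0.1667, 0.0833, 0.1667, 0.3333, 0.1667, 0.0833], E[r] = 2.0000, γ^t·E[r] = 2.000000, running G = 2.000000
t=1: π = [0.1389, 0.1528, 0.1667, 0.1667, 0.1597, 0.2153], E[r] = 1.0764, γ^t·E[r] = 0.968750, running G = 2.968750
t=2: π = [0.1557, 0.1372, 0.1649, 0.1892, 0.1354, 0.2176], E[r] = 1.2407, γ^t·E[r] = 1.005000, running G = 3.973750
t=3: π = [0.1541, 0.1330, 0.1684, 0.1916, 0.1393, 0.2136], E[r] = 1.2565, γ^t·E[r] = 0.915961, running G = 4.889711
t=4: π = [0.1543, 0.1341, 0.1679, 0.1907, 0.1392, 0.2138], E[r] = 1.2508, γ^t·E[r] = 0.820676, running G = 5.710387

G = 5.7104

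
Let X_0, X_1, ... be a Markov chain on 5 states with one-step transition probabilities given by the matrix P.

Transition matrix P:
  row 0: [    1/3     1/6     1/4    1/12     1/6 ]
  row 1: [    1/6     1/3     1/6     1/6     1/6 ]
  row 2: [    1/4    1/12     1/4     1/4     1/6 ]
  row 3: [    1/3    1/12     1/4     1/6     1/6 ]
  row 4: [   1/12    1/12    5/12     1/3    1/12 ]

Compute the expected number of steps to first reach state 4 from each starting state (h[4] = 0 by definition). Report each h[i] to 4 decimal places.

First-step conditioning: h[4] = 0; for i ≠ 4, h[i] = 1 + Σ_k P[i][k]·h[k].
  h[0] = 1 + 1/3·h[0] + 1/6·h[1] + 1/4·h[2] + 1/12·h[3]
  h[1] = 1 + 1/6·h[0] + 1/3·h[1] + 1/6·h[2] + 1/6·h[3]
  h[2] = 1 + 1/4·h[0] + 1/12·h[1] + 1/4·h[2] + 1/4·h[3]
  h[3] = 1 + 1/3·h[0] + 1/12·h[1] + 1/4·h[2] + 1/6·h[3]
Solving the 4×4 linear system over states ≠ 4 gives exactly h = [6, 6, 6, 6, 0] (h[4] = 0 is the target).

h = [6.0000, 6.0000, 6.0000, 6.0000, 0.0000]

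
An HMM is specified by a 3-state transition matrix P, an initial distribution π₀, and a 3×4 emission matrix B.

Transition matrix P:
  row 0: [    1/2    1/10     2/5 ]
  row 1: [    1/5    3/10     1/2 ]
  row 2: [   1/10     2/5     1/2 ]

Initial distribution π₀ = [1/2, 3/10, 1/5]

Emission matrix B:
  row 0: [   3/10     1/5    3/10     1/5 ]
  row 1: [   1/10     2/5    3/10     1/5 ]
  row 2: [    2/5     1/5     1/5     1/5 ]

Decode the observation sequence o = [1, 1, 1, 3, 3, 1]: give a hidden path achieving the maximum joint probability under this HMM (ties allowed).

t=0: δ = [1.000e-01, 1.200e-01, 4.000e-02]  (obs o_0=1)
t=1: δ = [1.000e-02, 1.440e-02, 1.200e-02]  ψ = [0, 1, 1]  (obs o_1=1)
t=2: δ = [1.000e-03, 1.920e-03, 1.440e-03]  ψ = [0, 2, 1]  (obs o_2=1)
t=3: δ = [1.000e-04, 1.152e-04, 1.920e-04]  ψ = [0, 1, 1]  (obs o_3=3)
t=4: δ = [1.000e-05, 1.536e-05, 1.920e-05]  ψ = [0, 2, 2]  (obs o_4=3)
t=5: δ = [1.000e-06, 3.072e-06, 1.920e-06]  ψ = [0, 2, 2]  (obs o_5=1)
backtrack: best end state = 1; path = [1, 2, 1, 2, 2, 1]

path = [1, 2, 1, 2, 2, 1]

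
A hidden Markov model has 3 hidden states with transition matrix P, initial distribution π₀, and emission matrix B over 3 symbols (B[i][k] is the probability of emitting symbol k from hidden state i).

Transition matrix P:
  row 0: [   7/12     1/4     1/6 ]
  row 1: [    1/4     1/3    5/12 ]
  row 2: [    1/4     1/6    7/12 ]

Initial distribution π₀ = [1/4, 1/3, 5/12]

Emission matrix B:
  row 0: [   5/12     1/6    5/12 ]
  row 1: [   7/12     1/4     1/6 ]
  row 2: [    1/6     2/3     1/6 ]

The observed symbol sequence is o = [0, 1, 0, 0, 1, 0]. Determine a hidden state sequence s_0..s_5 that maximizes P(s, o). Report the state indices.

t=0: δ = [1.042e-01, 1.944e-01, 6.944e-02]  (obs o_0=0)
t=1: δ = [1.013e-02, 1.620e-02, 5.401e-02]  ψ = [0, 1, 1]  (obs o_1=1)
t=2: δ = [5.626e-03, 5.251e-03, 5.251e-03]  ψ = [2, 2, 2]  (obs o_2=0)
t=3: δ = [1.368e-03, 1.021e-03, 5.105e-04]  ψ = [0, 1, 2]  (obs o_3=0)
t=4: δ = [1.330e-04, 8.547e-05, 2.836e-04]  ψ = [0, 0, 1]  (obs o_4=1)
t=5: δ = [3.231e-05, 2.758e-05, 2.758e-05]  ψ = [0, 2, 2]  (obs o_5=0)
backtrack: best end state = 0; path = [1, 2, 0, 0, 0, 0]

path = [1, 2, 0, 0, 0, 0]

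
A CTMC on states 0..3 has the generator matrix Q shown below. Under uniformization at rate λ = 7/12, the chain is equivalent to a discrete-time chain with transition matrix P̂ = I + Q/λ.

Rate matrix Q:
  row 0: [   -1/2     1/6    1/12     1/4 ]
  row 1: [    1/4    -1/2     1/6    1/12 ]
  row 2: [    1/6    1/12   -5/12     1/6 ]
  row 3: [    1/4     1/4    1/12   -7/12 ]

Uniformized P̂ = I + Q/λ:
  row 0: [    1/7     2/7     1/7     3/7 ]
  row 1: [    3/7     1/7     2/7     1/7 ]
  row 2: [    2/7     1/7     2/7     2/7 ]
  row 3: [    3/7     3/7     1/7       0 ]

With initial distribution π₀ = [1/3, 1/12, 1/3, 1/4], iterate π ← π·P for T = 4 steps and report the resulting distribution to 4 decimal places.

t=0: π = [0.3333, 0.0833, 0.3333, 0.2500]
t=1: π = [0.2857, 0.2619, 0.2024, 0.2500]
t=2: π = [0.3180, 0.2551, 0.2092, 0.2177]
t=3: π = [0.3078, 0.2505, 0.2092, 0.2325]
t=4: π = [0.3107, 0.2533, 0.2085, 0.2275]

π = [0.3107, 0.2533, 0.2085, 0.2275]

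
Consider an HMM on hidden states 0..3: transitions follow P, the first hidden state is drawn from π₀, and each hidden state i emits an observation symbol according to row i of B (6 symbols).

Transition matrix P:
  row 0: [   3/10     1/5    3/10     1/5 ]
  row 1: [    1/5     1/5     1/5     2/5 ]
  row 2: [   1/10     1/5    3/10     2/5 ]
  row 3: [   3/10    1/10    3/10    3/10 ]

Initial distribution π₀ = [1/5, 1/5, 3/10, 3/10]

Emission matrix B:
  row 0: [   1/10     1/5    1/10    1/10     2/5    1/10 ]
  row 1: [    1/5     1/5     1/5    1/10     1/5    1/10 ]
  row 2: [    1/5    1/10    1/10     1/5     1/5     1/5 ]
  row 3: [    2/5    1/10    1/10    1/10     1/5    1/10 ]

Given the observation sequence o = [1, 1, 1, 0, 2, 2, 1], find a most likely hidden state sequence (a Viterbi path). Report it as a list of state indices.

t=0: δ = [4.000e-02, 4.000e-02, 3.000e-02, 3.000e-02]  (obs o_0=1)
t=1: δ = [2.400e-03, 1.600e-03, 1.200e-03, 1.600e-03]  ψ = [0, 0, 0, 1]  (obs o_1=1)
t=2: δ = [1.440e-04, 9.600e-05, 7.200e-05, 6.400e-05]  ψ = [0, 0, 0, 1]  (obs o_2=1)
t=3: δ = [4.320e-06, 5.760e-06, 8.640e-06, 1.536e-05]  ψ = [0, 0, 0, 1]  (obs o_3=0)
t=4: δ = [4.608e-07, 3.456e-07, 4.608e-07, 4.608e-07]  ψ = [3, 2, 3, 3]  (obs o_4=2)
t=5: δ = [1.382e-08, 1.843e-08, 1.382e-08, 1.843e-08]  ψ = [0, 0, 0, 2]  (obs o_5=2)
t=6: δ = [1.106e-09, 7.373e-10, 5.530e-10, 7.373e-10]  ψ = [3, 1, 3, 1]  (obs o_6=1)
backtrack: best end state = 0; path = [0, 0, 1, 3, 2, 3, 0]

path = [0, 0, 1, 3, 2, 3, 0]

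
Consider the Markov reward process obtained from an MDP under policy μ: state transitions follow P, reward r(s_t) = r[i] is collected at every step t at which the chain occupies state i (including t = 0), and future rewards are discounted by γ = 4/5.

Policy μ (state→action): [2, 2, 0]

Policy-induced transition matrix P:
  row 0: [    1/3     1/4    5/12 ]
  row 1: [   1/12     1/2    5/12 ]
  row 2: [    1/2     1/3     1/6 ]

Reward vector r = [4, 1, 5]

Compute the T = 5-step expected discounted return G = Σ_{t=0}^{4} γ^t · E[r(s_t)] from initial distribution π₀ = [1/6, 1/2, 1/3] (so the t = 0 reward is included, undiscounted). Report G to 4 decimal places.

G = 10.3459

t=0: π = [0.1667, 0.5000, 0.3333], E[r] = 2.8333, γ^t·E[r] = 2.833333, running G = 2.833333
t=1: π = [0.2639, 0.4028, 0.3333], E[r] = 3.1250, γ^t·E[r] = 2.500000, running G = 5.333333
t=2: π = [0.2882, 0.3785, 0.3333], E[r] = 3.1979, γ^t·E[r] = 2.046667, running G = 7.380000
t=3: π = [0.2943, 0.3724, 0.3333], E[r] = 3.2161, γ^t·E[r] = 1.646667, running G = 9.026667
t=4: π = [0.2958, 0.3709, 0.3333], E[r] = 3.2207, γ^t·E[r] = 1.319200, running G = 10.345867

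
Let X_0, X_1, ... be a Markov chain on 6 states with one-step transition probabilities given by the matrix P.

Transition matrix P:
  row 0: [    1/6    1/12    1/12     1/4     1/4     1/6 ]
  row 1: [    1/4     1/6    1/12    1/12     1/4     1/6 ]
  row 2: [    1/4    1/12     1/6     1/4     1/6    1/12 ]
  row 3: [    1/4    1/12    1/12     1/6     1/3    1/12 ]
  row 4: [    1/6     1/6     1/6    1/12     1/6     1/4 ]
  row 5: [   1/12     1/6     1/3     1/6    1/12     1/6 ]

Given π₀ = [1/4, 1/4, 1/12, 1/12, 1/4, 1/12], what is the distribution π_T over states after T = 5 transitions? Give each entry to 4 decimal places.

t=0: π = [0.2500, 0.2500, 0.0833, 0.0833, 0.2500, 0.0833]
t=1: π = [0.1944, 0.1319, 0.1319, 0.1528, 0.2153, 0.1736]
t=2: π = [0.1869, 0.1267, 0.1557, 0.1649, 0.2049, 0.1609]
t=3: π = [0.1905, 0.1244, 0.1536, 0.1676, 0.2069, 0.1570]
t=4: π = [0.1907, 0.1240, 0.1526, 0.1677, 0.2078, 0.1571]
t=5: π = [0.1906, 0.1241, 0.1527, 0.1676, 0.2078, 0.1573]

π = [0.1906, 0.1241, 0.1527, 0.1676, 0.2078, 0.1573]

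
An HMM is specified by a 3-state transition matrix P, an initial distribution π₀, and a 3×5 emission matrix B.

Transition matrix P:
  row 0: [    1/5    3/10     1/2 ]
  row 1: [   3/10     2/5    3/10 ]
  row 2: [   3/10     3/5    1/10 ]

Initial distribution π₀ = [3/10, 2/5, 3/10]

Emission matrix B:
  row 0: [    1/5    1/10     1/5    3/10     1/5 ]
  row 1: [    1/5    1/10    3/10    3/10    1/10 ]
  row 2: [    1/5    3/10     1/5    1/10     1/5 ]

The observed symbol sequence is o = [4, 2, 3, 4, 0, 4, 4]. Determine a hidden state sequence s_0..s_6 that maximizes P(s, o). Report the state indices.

path = [2, 1, 0, 2, 1, 0, 2]

t=0: δ = [6.000e-02, 4.000e-02, 6.000e-02]  (obs o_0=4)
t=1: δ = [3.600e-03, 1.080e-02, 6.000e-03]  ψ = [2, 2, 0]  (obs o_1=2)
t=2: δ = [9.720e-04, 1.296e-03, 3.240e-04]  ψ = [1, 1, 1]  (obs o_2=3)
t=3: δ = [7.776e-05, 5.184e-05, 9.720e-05]  ψ = [1, 1, 0]  (obs o_3=4)
t=4: δ = [5.832e-06, 1.166e-05, 7.776e-06]  ψ = [2, 2, 0]  (obs o_4=0)
t=5: δ = [6.998e-07, 4.666e-07, 6.998e-07]  ψ = [1, 1, 1]  (obs o_5=4)
t=6: δ = [4.199e-08, 4.199e-08, 6.998e-08]  ψ = [2, 2, 0]  (obs o_6=4)
backtrack: best end state = 2; path = [2, 1, 0, 2, 1, 0, 2]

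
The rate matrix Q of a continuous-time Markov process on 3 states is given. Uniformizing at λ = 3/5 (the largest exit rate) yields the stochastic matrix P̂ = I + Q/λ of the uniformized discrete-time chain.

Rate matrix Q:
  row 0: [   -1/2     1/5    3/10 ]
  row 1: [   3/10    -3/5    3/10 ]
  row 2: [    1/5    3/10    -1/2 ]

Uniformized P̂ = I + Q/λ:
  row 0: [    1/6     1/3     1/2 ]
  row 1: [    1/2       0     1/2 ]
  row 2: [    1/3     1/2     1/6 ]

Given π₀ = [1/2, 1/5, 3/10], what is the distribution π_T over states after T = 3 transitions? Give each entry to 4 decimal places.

π = [0.3259, 0.2963, 0.3778]

t=0: π = [0.5000, 0.2000, 0.3000]
t=1: π = [0.2833, 0.3167, 0.4000]
t=2: π = [0.3389, 0.2944, 0.3667]
t=3: π = [0.3259, 0.2963, 0.3778]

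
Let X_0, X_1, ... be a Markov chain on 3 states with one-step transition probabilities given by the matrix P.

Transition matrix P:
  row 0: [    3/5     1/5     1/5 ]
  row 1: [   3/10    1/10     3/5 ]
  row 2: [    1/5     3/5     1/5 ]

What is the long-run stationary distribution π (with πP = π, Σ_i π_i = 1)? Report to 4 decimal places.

Balance equations π_j = Σ_i π_i·P[i][j]:
  π_0 = 3/5·π_0 + 3/10·π_1 + 1/5·π_2
  π_1 = 1/5·π_0 + 1/10·π_1 + 3/5·π_2
  normalize: π_0 + π_1 + π_2 = 1
Solving the linear system gives exactly π = [18/47, 14/47, 15/47].

π = [0.3830, 0.2979, 0.3191]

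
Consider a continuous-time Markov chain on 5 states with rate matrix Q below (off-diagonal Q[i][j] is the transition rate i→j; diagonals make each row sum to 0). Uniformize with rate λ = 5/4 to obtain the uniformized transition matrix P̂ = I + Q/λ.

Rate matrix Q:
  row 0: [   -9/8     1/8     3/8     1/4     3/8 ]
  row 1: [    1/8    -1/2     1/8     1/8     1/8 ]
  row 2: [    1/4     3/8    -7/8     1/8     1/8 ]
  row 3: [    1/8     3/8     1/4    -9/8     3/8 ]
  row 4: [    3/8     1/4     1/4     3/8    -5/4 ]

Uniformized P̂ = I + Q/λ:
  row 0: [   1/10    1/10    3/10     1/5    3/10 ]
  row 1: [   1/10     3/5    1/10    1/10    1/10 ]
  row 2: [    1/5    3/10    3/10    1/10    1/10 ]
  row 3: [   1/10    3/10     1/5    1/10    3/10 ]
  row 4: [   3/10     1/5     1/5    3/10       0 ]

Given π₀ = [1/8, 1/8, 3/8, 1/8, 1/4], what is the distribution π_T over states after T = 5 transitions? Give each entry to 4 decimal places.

t=0: π = [0.1250, 0.1250, 0.3750, 0.1250, 0.2500]
t=1: π = [0.1875, 0.2875, 0.2375, 0.1625, 0.1250]
t=2: π = [0.1488, 0.3363, 0.2138, 0.1438, 0.1575]
t=3: π = [0.1529, 0.3554, 0.2026, 0.1464, 0.1428]
t=4: π = [0.1488, 0.3618, 0.2000, 0.1438, 0.1456]
t=5: π = [0.1491, 0.3642, 0.1987, 0.1440, 0.1440]

π = [0.1491, 0.3642, 0.1987, 0.1440, 0.1440]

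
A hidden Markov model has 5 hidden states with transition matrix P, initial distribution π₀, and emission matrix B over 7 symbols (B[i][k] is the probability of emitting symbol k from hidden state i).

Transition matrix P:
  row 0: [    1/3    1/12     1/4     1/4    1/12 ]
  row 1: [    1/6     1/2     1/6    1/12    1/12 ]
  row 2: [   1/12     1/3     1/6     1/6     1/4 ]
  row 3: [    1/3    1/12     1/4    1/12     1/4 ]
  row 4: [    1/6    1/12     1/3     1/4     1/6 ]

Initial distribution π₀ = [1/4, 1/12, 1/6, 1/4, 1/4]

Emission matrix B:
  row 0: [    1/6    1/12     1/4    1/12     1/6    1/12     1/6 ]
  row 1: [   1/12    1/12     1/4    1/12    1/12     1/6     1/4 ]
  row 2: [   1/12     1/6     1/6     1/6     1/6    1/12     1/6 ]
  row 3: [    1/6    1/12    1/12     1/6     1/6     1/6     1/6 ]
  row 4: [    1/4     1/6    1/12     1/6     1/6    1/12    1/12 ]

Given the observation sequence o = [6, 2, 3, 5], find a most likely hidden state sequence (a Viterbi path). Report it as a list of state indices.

path = [1, 1, 1, 1]

t=0: δ = [4.167e-02, 2.083e-02, 2.778e-02, 4.167e-02, 2.083e-02]  (obs o_0=6)
t=1: δ = [3.472e-03, 2.604e-03, 1.736e-03, 8.681e-04, 8.681e-04]  ψ = [0, 1, 0, 0, 3]  (obs o_1=2)
t=2: δ = [9.645e-05, 1.085e-04, 1.447e-04, 1.447e-04, 7.234e-05]  ψ = [0, 1, 0, 0, 2]  (obs o_2=3)
t=3: δ = [4.019e-06, 9.042e-06, 3.014e-06, 4.019e-06, 3.014e-06]  ψ = [3, 1, 3, 0, 2]  (obs o_3=5)
backtrack: best end state = 1; path = [1, 1, 1, 1]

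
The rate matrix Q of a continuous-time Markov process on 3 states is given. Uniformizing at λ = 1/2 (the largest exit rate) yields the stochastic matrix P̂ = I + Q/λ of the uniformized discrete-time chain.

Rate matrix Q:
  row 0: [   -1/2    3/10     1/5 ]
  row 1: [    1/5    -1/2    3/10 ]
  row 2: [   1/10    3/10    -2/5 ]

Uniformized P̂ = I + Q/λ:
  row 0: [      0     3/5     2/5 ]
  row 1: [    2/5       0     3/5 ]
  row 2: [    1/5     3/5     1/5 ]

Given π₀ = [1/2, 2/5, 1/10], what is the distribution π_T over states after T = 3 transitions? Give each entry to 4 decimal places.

π = [0.2296, 0.3696, 0.4008]

t=0: π = [0.5000, 0.4000, 0.1000]
t=1: π = [0.1800, 0.3600, 0.4600]
t=2: π = [0.2360, 0.3840, 0.3800]
t=3: π = [0.2296, 0.3696, 0.4008]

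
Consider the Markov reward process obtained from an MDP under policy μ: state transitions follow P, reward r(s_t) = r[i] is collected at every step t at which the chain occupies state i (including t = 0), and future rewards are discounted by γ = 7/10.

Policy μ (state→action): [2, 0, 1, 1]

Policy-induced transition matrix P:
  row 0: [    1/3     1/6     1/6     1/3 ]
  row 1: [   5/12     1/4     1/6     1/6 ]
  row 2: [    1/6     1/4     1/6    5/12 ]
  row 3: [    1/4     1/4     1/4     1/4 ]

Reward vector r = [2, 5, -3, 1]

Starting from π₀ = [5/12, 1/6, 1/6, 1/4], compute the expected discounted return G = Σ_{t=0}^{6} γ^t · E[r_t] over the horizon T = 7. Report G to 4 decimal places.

t=0: π = [0.4167, 0.1667, 0.1667, 0.2500], E[r] = 1.4167, γ^t·E[r] = 1.416667, running G = 1.416667
t=1: π = [0.2986, 0.2153, 0.1875, 0.2986], E[r] = 1.4097, γ^t·E[r] = 0.986806, running G = 2.403472
t=2: π = [0.2951, 0.2251, 0.1916, 0.2882], E[r] = 1.4294, γ^t·E[r] = 0.700405, running G = 3.103877
t=3: π = [0.2962, 0.2254, 0.1907, 0.2878], E[r] = 1.4350, γ^t·E[r] = 0.492219, running G = 3.596096
t=4: π = [0.2964, 0.2253, 0.1906, 0.2877], E[r] = 1.4351, γ^t·E[r] = 0.344556, running G = 3.940652
t=5: π = [0.2964, 0.2253, 0.1906, 0.2877], E[r] = 1.4350, γ^t·E[r] = 0.241184, running G = 4.181836
t=6: π = [0.2964, 0.2253, 0.1906, 0.2877], E[r] = 1.4350, γ^t·E[r] = 0.168827, running G = 4.350663

G = 4.3507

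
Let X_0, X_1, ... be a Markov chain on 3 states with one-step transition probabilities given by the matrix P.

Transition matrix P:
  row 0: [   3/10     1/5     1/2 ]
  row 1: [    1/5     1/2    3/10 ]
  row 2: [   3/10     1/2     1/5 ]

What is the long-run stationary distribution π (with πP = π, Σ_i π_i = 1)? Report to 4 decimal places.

π = [0.2577, 0.4227, 0.3196]

Balance equations π_j = Σ_i π_i·P[i][j]:
  π_0 = 3/10·π_0 + 1/5·π_1 + 3/10·π_2
  π_1 = 1/5·π_0 + 1/2·π_1 + 1/2·π_2
  normalize: π_0 + π_1 + π_2 = 1
Solving the linear system gives exactly π = [25/97, 41/97, 31/97].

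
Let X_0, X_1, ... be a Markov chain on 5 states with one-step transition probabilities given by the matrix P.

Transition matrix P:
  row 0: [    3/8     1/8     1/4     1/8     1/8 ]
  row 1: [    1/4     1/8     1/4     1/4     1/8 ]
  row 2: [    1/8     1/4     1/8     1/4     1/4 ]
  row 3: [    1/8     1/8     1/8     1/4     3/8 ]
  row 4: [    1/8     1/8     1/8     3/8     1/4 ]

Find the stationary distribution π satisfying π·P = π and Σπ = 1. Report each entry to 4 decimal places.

Balance equations π_j = Σ_i π_i·P[i][j]:
  π_0 = 3/8·π_0 + 1/4·π_1 + 1/8·π_2 + 1/8·π_3 + 1/8·π_4
  π_1 = 1/8·π_0 + 1/8·π_1 + 1/4·π_2 + 1/8·π_3 + 1/8·π_4
  π_2 = 1/4·π_0 + 1/4·π_1 + 1/8·π_2 + 1/8·π_3 + 1/8·π_4
  π_3 = 1/8·π_0 + 1/4·π_1 + 1/4·π_2 + 1/4·π_3 + 3/8·π_4
  normalize: π_0 + π_1 + π_2 + π_3 + π_4 = 1
Solving the linear system gives exactly π = [72/377, 55/377, 63/377, 869/3393, 814/3393].

π = [0.1910, 0.1459, 0.1671, 0.2561, 0.2399]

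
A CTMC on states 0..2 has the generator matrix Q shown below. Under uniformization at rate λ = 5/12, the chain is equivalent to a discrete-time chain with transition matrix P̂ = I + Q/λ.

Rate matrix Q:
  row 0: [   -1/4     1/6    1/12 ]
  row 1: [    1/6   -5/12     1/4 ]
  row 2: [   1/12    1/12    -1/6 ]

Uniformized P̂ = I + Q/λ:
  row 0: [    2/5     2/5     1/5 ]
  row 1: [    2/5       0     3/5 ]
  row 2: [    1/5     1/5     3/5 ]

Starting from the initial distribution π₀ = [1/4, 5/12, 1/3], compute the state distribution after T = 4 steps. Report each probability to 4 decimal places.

π = [0.3040, 0.2187, 0.4773]

t=0: π = [0.2500, 0.4167, 0.3333]
t=1: π = [0.3333, 0.1667, 0.5000]
t=2: π = [0.3000, 0.2333, 0.4667]
t=3: π = [0.3067, 0.2133, 0.4800]
t=4: π = [0.3040, 0.2187, 0.4773]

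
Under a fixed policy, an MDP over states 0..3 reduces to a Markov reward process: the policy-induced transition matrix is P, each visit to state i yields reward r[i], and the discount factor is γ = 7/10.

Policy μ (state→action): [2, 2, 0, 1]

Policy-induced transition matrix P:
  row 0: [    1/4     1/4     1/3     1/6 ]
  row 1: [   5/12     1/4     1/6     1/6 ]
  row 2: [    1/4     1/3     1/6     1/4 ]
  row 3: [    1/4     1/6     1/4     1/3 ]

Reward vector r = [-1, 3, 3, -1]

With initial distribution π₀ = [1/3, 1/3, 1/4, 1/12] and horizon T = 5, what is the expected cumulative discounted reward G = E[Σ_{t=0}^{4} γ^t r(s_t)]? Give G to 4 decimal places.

G = 3.0260

t=0: π = [0.3333, 0.3333, 0.2500, 0.0833], E[r] = 1.3333, γ^t·E[r] = 1.333333, running G = 1.333333
t=1: π = [0.3056, 0.2639, 0.2292, 0.2014], E[r] = 0.9722, γ^t·E[r] = 0.680556, running G = 2.013889
t=2: π = [0.2940, 0.2523, 0.2344, 0.2193], E[r] = 0.9468, γ^t·E[r] = 0.463912, running G = 2.477801
t=3: π = [0.2921, 0.2513, 0.2339, 0.2228], E[r] = 0.9408, γ^t·E[r] = 0.322687, running G = 2.800488
t=4: π = [0.2919, 0.2509, 0.2339, 0.2233], E[r] = 0.9393, γ^t·E[r] = 0.225538, running G = 3.026026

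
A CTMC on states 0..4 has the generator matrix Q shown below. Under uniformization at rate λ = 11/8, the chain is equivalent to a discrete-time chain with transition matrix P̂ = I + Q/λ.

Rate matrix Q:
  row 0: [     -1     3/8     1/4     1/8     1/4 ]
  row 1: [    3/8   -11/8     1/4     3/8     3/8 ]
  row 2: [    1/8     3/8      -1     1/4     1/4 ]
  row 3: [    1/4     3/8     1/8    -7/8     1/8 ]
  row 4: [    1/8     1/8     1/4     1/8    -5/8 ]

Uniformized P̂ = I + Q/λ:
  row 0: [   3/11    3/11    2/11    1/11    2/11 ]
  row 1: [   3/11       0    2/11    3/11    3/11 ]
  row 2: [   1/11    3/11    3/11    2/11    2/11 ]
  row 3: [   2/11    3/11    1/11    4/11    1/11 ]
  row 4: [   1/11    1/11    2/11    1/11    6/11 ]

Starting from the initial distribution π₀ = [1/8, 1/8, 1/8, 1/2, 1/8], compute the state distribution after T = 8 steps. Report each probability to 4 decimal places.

t=0: π = [0.1250, 0.1250, 0.1250, 0.5000, 0.1250]
t=1: π = [0.1818, 0.2159, 0.1477, 0.2614, 0.1932]
t=2: π = [0.1870, 0.1787, 0.1715, 0.2149, 0.2479]
t=3: π = [0.1769, 0.1789, 0.1779, 0.1976, 0.2687]
t=4: π = [0.1736, 0.1751, 0.1800, 0.1935, 0.2778]
t=5: π = [0.1719, 0.1745, 0.1806, 0.1919, 0.2812]
t=6: π = [0.1713, 0.1740, 0.1808, 0.1914, 0.2825]
t=7: π = [0.1711, 0.1739, 0.1809, 0.1912, 0.2830]
t=8: π = [0.1710, 0.1739, 0.1809, 0.1911, 0.2831]

π = [0.1710, 0.1739, 0.1809, 0.1911, 0.2831]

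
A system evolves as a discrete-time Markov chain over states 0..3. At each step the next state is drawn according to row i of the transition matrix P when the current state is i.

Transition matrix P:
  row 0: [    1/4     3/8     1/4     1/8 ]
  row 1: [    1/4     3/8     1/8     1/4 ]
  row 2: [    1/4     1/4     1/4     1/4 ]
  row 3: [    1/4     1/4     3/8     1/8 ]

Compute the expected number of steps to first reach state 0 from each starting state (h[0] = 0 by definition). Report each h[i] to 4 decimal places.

h = [0.0000, 4.0000, 4.0000, 4.0000]

First-step conditioning: h[0] = 0; for i ≠ 0, h[i] = 1 + Σ_k P[i][k]·h[k].
  h[1] = 1 + 3/8·h[1] + 1/8·h[2] + 1/4·h[3]
  h[2] = 1 + 1/4·h[1] + 1/4·h[2] + 1/4·h[3]
  h[3] = 1 + 1/4·h[1] + 3/8·h[2] + 1/8·h[3]
Solving the 3×3 linear system over states ≠ 0 gives exactly h = [0, 4, 4, 4] (h[0] = 0 is the target).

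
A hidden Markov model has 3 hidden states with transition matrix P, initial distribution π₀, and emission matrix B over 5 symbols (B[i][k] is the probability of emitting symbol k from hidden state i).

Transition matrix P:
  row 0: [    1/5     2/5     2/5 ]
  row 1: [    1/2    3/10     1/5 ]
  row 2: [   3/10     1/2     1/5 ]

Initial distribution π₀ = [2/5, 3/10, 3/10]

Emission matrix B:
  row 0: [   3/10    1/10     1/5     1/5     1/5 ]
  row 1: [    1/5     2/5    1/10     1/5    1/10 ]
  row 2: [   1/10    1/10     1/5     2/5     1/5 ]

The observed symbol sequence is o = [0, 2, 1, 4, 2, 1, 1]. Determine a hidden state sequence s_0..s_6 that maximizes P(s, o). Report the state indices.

path = [0, 2, 1, 0, 2, 1, 1]

t=0: δ = [1.200e-01, 6.000e-02, 3.000e-02]  (obs o_0=0)
t=1: δ = [6.000e-03, 4.800e-03, 9.600e-03]  ψ = [1, 0, 0]  (obs o_1=2)
t=2: δ = [2.880e-04, 1.920e-03, 2.400e-04]  ψ = [2, 2, 0]  (obs o_2=1)
t=3: δ = [1.920e-04, 5.760e-05, 7.680e-05]  ψ = [1, 1, 1]  (obs o_3=4)
t=4: δ = [7.680e-06, 7.680e-06, 1.536e-05]  ψ = [0, 0, 0]  (obs o_4=2)
t=5: δ = [4.608e-07, 3.072e-06, 3.072e-07]  ψ = [2, 2, 0]  (obs o_5=1)
t=6: δ = [1.536e-07, 3.686e-07, 6.144e-08]  ψ = [1, 1, 1]  (obs o_6=1)
backtrack: best end state = 1; path = [0, 2, 1, 0, 2, 1, 1]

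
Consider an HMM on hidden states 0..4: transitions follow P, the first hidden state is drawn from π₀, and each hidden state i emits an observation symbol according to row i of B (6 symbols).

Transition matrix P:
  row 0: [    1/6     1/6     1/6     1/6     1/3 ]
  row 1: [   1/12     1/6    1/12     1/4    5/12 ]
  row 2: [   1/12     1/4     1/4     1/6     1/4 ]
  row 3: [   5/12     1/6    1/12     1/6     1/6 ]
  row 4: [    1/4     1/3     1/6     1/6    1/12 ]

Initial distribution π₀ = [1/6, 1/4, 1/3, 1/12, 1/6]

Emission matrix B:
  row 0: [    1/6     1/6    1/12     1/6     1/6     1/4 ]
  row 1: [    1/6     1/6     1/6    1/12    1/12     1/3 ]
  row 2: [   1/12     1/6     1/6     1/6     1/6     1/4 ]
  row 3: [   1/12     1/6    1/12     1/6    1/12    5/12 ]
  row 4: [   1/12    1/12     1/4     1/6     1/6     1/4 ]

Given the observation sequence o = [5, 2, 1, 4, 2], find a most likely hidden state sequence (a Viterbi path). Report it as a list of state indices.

t=0: δ = [4.167e-02, 8.333e-02, 8.333e-02, 3.472e-02, 4.167e-02]  (obs o_0=5)
t=1: δ = [1.206e-03, 3.472e-03, 3.472e-03, 1.736e-03, 8.681e-03]  ψ = [3, 2, 2, 1, 1]  (obs o_1=2)
t=2: δ = [3.617e-04, 4.823e-04, 2.411e-04, 2.411e-04, 1.206e-04]  ψ = [4, 4, 4, 4, 1]  (obs o_2=1)
t=3: δ = [1.674e-05, 6.698e-06, 1.005e-05, 1.005e-05, 3.349e-05]  ψ = [3, 1, 0, 1, 1]  (obs o_3=4)
t=4: δ = [6.977e-07, 1.861e-06, 9.303e-07, 4.651e-07, 1.395e-06]  ψ = [4, 4, 4, 4, 0]  (obs o_4=2)
backtrack: best end state = 1; path = [1, 4, 1, 4, 1]

path = [1, 4, 1, 4, 1]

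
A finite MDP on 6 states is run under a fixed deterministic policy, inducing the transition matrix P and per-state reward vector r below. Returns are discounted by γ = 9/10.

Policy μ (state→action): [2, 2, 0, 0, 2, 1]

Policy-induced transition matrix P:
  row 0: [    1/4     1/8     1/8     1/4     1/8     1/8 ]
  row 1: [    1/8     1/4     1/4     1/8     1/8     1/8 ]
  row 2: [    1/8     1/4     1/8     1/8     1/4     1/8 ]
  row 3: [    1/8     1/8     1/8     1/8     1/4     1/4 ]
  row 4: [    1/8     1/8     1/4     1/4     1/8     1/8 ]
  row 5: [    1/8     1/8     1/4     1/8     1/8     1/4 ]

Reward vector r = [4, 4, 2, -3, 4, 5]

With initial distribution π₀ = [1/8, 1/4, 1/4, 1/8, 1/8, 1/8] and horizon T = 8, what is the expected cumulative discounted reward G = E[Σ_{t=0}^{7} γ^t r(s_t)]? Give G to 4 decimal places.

t=0: π = [0.1250, 0.2500, 0.2500, 0.1250, 0.1250, 0.1250], E[r] = 2.7500, γ^t·E[r] = 2.750000, running G = 2.750000
t=1: π = [0.1406, 0.1875, 0.1875, 0.1563, 0.1719, 0.1563], E[r] = 2.6875, γ^t·E[r] = 2.418750, running G = 5.168750
t=2: π = [0.1426, 0.1719, 0.1895, 0.1641, 0.1680, 0.1641], E[r] = 2.6367, γ^t·E[r] = 2.135742, running G = 7.304492
t=3: π = [0.1428, 0.1702, 0.1880, 0.1638, 0.1692, 0.1660], E[r] = 2.6433, γ^t·E[r] = 1.926973, running G = 9.231466
t=4: π = [0.1429, 0.1698, 0.1882, 0.1640, 0.1690, 0.1662], E[r] = 2.6419, γ^t·E[r] = 1.733335, running G = 10.964801
t=5: π = [0.1429, 0.1697, 0.1881, 0.1640, 0.1690, 0.1663], E[r] = 2.6422, γ^t·E[r] = 1.560184, running G = 12.524985
t=6: π = [0.1429, 0.1697, 0.1881, 0.1640, 0.1690, 0.1663], E[r] = 2.6421, γ^t·E[r] = 1.404135, running G = 13.929120
t=7: π = [0.1429, 0.1697, 0.1881, 0.1640, 0.1690, 0.1663], E[r] = 2.6421, γ^t·E[r] = 1.263728, running G = 15.192847

G = 15.1928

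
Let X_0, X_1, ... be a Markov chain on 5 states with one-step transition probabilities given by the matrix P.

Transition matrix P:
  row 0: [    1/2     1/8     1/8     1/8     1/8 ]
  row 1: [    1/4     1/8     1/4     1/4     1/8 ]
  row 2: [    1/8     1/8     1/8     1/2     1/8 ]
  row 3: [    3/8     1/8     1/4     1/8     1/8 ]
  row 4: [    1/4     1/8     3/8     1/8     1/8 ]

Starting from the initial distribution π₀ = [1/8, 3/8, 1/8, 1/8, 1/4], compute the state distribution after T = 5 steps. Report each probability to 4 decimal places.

π = [0.3359, 0.1250, 0.1989, 0.2152, 0.1250]

t=0: π = [0.1250, 0.3750, 0.1250, 0.1250, 0.2500]
t=1: π = [0.2813, 0.1250, 0.2500, 0.2188, 0.1250]
t=2: π = [0.3164, 0.1250, 0.1992, 0.2344, 0.1250]
t=3: π = [0.3335, 0.1250, 0.2012, 0.2153, 0.1250]
t=4: π = [0.3351, 0.1250, 0.1988, 0.2161, 0.1250]
t=5: π = [0.3359, 0.1250, 0.1989, 0.2152, 0.1250]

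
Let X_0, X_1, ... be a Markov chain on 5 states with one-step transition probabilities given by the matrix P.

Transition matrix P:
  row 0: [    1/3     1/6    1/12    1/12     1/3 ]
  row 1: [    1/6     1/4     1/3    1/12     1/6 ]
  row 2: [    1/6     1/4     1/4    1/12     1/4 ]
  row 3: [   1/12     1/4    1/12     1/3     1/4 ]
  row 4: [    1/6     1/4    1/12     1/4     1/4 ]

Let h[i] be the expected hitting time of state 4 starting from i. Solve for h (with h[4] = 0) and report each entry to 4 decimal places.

First-step conditioning: h[4] = 0; for i ≠ 4, h[i] = 1 + Σ_k P[i][k]·h[k].
  h[0] = 1 + 1/3·h[0] + 1/6·h[1] + 1/12·h[2] + 1/12·h[3]
  h[1] = 1 + 1/6·h[0] + 1/4·h[1] + 1/3·h[2] + 1/12·h[3]
  h[2] = 1 + 1/6·h[0] + 1/4·h[1] + 1/4·h[2] + 1/12·h[3]
  h[3] = 1 + 1/12·h[0] + 1/4·h[1] + 1/12·h[2] + 1/3·h[3]
Solving the 4×4 linear system over states ≠ 4 gives exactly h = [11556/3191, 14040/3191, 12960/3191, 13116/3191, 0] (h[4] = 0 is the target).

h = [3.6214, 4.3999, 4.0614, 4.1103, 0.0000]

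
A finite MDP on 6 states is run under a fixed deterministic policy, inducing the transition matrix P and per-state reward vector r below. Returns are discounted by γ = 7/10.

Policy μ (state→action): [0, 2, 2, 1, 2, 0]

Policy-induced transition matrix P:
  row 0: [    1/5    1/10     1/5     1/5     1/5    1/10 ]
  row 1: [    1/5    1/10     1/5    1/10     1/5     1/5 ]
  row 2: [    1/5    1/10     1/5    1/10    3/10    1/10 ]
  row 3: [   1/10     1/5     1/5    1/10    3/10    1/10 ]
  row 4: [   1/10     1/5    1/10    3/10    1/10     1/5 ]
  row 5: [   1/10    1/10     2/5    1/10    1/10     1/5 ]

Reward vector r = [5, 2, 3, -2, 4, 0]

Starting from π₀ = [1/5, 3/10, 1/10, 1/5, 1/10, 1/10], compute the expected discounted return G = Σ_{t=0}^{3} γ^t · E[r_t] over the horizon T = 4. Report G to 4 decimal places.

t=0: π = [0.2000, 0.3000, 0.1000, 0.2000, 0.1000, 0.1000], E[r] = 1.9000, γ^t·E[r] = 1.900000, running G = 1.900000
t=1: π = [0.1600, 0.1300, 0.2100, 0.1400, 0.2100, 0.1500], E[r] = 2.2500, γ^t·E[r] = 1.575000, running G = 3.475000
t=2: π = [0.1500, 0.1350, 0.2090, 0.1580, 0.1990, 0.1490], E[r] = 2.1270, γ^t·E[r] = 1.042230, running G = 4.517230
t=3: π = [0.1494, 0.1357, 0.2099, 0.1548, 0.2019, 0.1483], E[r] = 2.1461, γ^t·E[r] = 0.736112, running G = 5.253342

G = 5.2533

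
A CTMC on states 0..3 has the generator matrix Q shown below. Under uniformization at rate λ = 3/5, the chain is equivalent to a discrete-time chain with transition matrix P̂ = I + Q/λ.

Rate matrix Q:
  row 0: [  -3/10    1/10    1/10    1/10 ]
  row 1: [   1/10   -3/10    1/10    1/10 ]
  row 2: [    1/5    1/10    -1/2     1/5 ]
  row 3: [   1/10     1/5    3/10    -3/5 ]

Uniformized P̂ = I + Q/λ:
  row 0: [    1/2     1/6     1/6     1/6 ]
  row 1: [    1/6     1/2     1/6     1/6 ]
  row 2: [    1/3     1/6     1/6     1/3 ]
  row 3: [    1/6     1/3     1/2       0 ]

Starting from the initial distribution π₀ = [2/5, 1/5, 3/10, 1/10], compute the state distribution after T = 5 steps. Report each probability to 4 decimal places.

t=0: π = [0.4000, 0.2000, 0.3000, 0.1000]
t=1: π = [0.3500, 0.2500, 0.2000, 0.2000]
t=2: π = [0.3167, 0.2833, 0.2333, 0.1667]
t=3: π = [0.3111, 0.2889, 0.2222, 0.1778]
t=4: π = [0.3074, 0.2926, 0.2259, 0.1741]
t=5: π = [0.3068, 0.2932, 0.2247, 0.1753]

π = [0.3068, 0.2932, 0.2247, 0.1753]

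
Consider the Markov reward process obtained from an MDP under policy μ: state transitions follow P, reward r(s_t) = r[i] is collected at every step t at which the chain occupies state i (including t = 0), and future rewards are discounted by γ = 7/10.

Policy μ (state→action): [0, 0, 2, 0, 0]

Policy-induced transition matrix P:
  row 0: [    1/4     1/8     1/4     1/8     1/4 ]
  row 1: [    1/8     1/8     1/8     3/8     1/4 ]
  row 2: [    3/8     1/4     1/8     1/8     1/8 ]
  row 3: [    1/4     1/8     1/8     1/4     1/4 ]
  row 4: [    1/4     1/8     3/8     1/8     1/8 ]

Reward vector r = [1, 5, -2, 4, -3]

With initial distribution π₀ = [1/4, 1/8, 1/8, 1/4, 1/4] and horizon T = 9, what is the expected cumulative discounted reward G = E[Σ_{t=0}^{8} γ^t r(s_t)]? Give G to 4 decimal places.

G = 2.4520

t=0: π = [0.2500, 0.1250, 0.1250, 0.2500, 0.2500], E[r] = 0.8750, γ^t·E[r] = 0.875000, running G = 0.875000
t=1: π = [0.2500, 0.1406, 0.2188, 0.1875, 0.2031], E[r] = 0.6563, γ^t·E[r] = 0.459375, running G = 1.334375
t=2: π = [0.2598, 0.1523, 0.2070, 0.1836, 0.1973], E[r] = 0.7500, γ^t·E[r] = 0.367500, running G = 1.701875
t=3: π = [0.2568, 0.1509, 0.2068, 0.1860, 0.1995], E[r] = 0.7434, γ^t·E[r] = 0.254989, running G = 1.956864
t=4: π = [0.2570, 0.1508, 0.2070, 0.1860, 0.1992], E[r] = 0.7435, γ^t·E[r] = 0.178522, running G = 2.135386
t=5: π = [0.2570, 0.1509, 0.2069, 0.1860, 0.1992], E[r] = 0.7437, γ^t·E[r] = 0.124989, running G = 2.260374
t=6: π = [0.2570, 0.1509, 0.2069, 0.1860, 0.1992], E[r] = 0.7436, γ^t·E[r] = 0.087487, running G = 2.347862
t=7: π = [0.2570, 0.1509, 0.2069, 0.1860, 0.1992], E[r] = 0.7436, γ^t·E[r] = 0.061241, running G = 2.409103
t=8: π = [0.2570, 0.1509, 0.2069, 0.1860, 0.1992], E[r] = 0.7436, γ^t·E[r] = 0.042869, running G = 2.451972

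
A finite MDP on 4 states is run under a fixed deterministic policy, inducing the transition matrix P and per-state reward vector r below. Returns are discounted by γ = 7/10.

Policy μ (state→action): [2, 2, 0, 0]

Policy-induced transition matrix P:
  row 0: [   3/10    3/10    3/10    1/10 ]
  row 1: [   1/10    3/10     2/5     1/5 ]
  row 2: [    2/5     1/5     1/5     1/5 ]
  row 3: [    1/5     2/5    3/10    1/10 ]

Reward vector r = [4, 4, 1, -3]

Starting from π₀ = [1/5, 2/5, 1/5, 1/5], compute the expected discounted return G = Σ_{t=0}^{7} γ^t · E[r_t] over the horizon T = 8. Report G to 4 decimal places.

t=0: π = [0.2000, 0.4000, 0.2000, 0.2000], E[r] = 2.0000, γ^t·E[r] = 2.000000, running G = 2.000000
t=1: π = [0.2200, 0.3000, 0.3200, 0.1600], E[r] = 1.9200, γ^t·E[r] = 1.344000, running G = 3.344000
t=2: π = [0.2560, 0.2840, 0.2980, 0.1620], E[r] = 1.9720, γ^t·E[r] = 0.966280, running G = 4.310280
t=3: π = [0.2568, 0.2864, 0.2986, 0.1582], E[r] = 1.9968, γ^t·E[r] = 0.684902, running G = 4.995182
t=4: π = [0.2568, 0.2860, 0.2988, 0.1585], E[r] = 1.9942, γ^t·E[r] = 0.478798, running G = 5.473980
t=5: π = [0.2568, 0.2860, 0.2987, 0.1585], E[r] = 1.9945, γ^t·E[r] = 0.335220, running G = 5.809201
t=6: π = [0.2568, 0.2860, 0.2987, 0.1585], E[r] = 1.9945, γ^t·E[r] = 0.234656, running G = 6.043856
t=7: π = [0.2568, 0.2860, 0.2987, 0.1585], E[r] = 1.9945, γ^t·E[r] = 0.164258, running G = 6.208115

G = 6.2081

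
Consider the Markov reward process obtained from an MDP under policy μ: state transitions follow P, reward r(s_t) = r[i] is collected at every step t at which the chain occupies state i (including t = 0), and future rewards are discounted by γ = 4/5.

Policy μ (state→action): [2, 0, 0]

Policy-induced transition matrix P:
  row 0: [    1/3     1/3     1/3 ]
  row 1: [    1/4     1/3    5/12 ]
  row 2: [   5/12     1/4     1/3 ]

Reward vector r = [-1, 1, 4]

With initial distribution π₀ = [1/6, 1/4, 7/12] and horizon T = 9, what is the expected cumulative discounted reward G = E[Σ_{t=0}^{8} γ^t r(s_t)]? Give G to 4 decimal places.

G = 7.0251

t=0: π = [0.1667, 0.2500, 0.5833], E[r] = 2.4167, γ^t·E[r] = 2.416667, running G = 2.416667
t=1: π = [0.3611, 0.2847, 0.3542], E[r] = 1.3403, γ^t·E[r] = 1.072222, running G = 3.488889
t=2: π = [0.3391, 0.3038, 0.3571], E[r] = 1.3929, γ^t·E[r] = 0.891481, running G = 4.380370
t=3: π = [0.3378, 0.3036, 0.3587], E[r] = 1.4004, γ^t·E[r] = 0.717012, running G = 5.097383
t=4: π = [0.3379, 0.3034, 0.3586], E[r] = 1.4000, γ^t·E[r] = 0.573460, running G = 5.670843
t=5: π = [0.3379, 0.3034, 0.3586], E[r] = 1.4000, γ^t·E[r] = 0.458751, running G = 6.129594
t=6: π = [0.3379, 0.3034, 0.3586], E[r] = 1.4000, γ^t·E[r] = 0.367002, running G = 6.496595
t=7: π = [0.3379, 0.3034, 0.3586], E[r] = 1.4000, γ^t·E[r] = 0.293601, running G = 6.790197
t=8: π = [0.3379, 0.3034, 0.3586], E[r] = 1.4000, γ^t·E[r] = 0.234881, running G = 7.025078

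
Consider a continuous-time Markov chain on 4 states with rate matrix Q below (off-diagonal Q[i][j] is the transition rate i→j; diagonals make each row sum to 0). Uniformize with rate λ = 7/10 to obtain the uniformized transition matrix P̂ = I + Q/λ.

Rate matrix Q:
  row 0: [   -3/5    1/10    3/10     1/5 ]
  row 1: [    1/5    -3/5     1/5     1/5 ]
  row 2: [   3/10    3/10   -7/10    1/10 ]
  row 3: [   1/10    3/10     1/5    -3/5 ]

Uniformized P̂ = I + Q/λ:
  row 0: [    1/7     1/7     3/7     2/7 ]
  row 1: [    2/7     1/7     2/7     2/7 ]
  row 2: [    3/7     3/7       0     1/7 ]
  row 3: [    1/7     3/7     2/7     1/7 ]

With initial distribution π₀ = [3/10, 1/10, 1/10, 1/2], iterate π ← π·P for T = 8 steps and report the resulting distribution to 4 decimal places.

π = [0.2540, 0.2770, 0.2504, 0.2187]

t=0: π = [0.3000, 0.1000, 0.1000, 0.5000]
t=1: π = [0.1857, 0.3143, 0.3000, 0.2000]
t=2: π = [0.2735, 0.2857, 0.2265, 0.2143]
t=3: π = [0.2484, 0.2688, 0.2601, 0.2227]
t=4: π = [0.2556, 0.2808, 0.2469, 0.2167]
t=5: π = [0.2535, 0.2753, 0.2517, 0.2195]
t=6: π = [0.2541, 0.2775, 0.2500, 0.2184]
t=7: π = [0.2539, 0.2767, 0.2506, 0.2188]
t=8: π = [0.2540, 0.2770, 0.2504, 0.2187]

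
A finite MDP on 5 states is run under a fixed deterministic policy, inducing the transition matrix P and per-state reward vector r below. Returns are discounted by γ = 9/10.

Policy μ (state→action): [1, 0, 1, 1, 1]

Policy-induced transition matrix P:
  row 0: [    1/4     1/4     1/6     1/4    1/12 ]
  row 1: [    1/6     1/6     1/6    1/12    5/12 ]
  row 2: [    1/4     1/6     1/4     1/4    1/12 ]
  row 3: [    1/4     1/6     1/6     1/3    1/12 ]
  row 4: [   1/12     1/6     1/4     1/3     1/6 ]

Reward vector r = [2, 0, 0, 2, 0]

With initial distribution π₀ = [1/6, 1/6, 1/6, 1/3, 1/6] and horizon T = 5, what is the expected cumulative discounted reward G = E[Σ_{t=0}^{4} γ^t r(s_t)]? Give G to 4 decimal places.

G = 3.8819

t=0: π = [0.1667, 0.1667, 0.1667, 0.3333, 0.1667], E[r] = 1.0000, γ^t·E[r] = 1.000000, running G = 1.000000
t=1: π = [0.2083, 0.1806, 0.1944, 0.2639, 0.1528], E[r] = 0.9444, γ^t·E[r] = 0.850000, running G = 1.850000
t=2: π = [0.2095, 0.1840, 0.1956, 0.2546, 0.1563], E[r] = 0.9282, γ^t·E[r] = 0.751875, running G = 2.601875
t=3: π = [0.2086, 0.1841, 0.1960, 0.2536, 0.1577], E[r] = 0.9244, γ^t·E[r] = 0.673875, running G = 3.275750
t=4: π = [0.2084, 0.1841, 0.1961, 0.2536, 0.1578], E[r] = 0.9239, γ^t·E[r] = 0.606182, running G = 3.881932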